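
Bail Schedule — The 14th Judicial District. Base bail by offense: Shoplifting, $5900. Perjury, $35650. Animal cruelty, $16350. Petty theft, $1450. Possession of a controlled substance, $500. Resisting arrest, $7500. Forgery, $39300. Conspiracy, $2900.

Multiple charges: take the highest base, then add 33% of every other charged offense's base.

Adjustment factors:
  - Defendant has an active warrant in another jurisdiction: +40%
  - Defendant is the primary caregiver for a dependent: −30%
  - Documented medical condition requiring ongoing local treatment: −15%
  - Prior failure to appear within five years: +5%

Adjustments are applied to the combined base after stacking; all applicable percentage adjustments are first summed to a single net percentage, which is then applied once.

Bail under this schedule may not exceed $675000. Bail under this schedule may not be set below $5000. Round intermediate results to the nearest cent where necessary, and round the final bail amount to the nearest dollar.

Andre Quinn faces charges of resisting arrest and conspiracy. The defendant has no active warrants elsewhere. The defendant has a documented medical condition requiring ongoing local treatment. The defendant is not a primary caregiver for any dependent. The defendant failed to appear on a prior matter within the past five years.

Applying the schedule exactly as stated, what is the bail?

$7611

Base amounts from the schedule: resisting arrest $7500; conspiracy $2900.
Stacking rule: highest base plus 33% of each additional charge. Highest is resisting arrest at $7500. Additional: $2900 × 33% = $957. Combined base = $7500 + $957 = $8457.
Net percentage adjustment: −15% +5% = −10%. $8457 × 0.9 = $7611.30.
$7611.30 is within the $675000 maximum.
$7611.30 is at or above the $5000 minimum.
Rounded to the nearest dollar: $7611.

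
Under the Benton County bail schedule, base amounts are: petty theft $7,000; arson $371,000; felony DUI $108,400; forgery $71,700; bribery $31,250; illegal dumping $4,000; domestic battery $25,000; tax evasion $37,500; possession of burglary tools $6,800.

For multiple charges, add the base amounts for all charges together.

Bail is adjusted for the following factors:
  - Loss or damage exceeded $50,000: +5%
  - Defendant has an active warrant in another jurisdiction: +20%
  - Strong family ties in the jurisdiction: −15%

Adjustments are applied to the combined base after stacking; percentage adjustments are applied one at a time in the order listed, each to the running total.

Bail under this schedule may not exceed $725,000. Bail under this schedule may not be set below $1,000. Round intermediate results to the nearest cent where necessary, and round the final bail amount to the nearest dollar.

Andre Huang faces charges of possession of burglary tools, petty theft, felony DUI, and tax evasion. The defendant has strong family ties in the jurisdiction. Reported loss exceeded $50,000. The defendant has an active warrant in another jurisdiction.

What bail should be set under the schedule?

Base amounts from the schedule: possession of burglary tools $6,800; petty theft $7,000; felony DUI $108,400; tax evasion $37,500.
Stacking rule: sum of all bases. $6,800 + $7,000 + $108,400 + $37,500 = $159,700.
Loss or damage exceeded $50,000 (+5%): $159,700 × 1.05 = $167,685.
Defendant has an active warrant in another jurisdiction (+20%): $167,685 × 1.2 = $201,222.
Strong family ties in the jurisdiction (−15%): $201,222 × 0.85 = $171,038.70.
$171,038.70 is within the $725,000 maximum.
$171,038.70 is at or above the $1,000 minimum.
Rounded to the nearest dollar: $171,039.

$171,039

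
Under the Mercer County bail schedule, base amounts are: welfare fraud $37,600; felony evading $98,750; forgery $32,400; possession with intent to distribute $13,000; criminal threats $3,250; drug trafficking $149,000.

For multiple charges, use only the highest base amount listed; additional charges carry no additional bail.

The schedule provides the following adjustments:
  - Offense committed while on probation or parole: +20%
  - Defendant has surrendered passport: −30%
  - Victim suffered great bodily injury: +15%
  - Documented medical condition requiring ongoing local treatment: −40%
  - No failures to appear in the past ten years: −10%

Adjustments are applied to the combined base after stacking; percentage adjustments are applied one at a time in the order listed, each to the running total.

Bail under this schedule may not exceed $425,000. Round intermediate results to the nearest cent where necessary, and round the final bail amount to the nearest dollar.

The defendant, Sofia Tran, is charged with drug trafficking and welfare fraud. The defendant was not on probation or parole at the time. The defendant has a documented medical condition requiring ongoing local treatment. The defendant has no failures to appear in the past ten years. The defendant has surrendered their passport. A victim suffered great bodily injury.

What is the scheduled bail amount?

Base amounts from the schedule: drug trafficking $149,000; welfare fraud $37,600.
Stacking rule: use the highest base only. Highest is drug trafficking at $149,000. Combined base = $149,000.
Defendant has surrendered passport (−30%): $149,000 × 0.7 = $104,300.
Victim suffered great bodily injury (+15%): $104,300 × 1.15 = $119,945.
Documented medical condition requiring ongoing local treatment (−40%): $119,945 × 0.6 = $71,967.
No failures to appear in the past ten years (−10%): $71,967 × 0.9 = $64,770.30.
$64,770.30 is within the $425,000 maximum.
Rounded to the nearest dollar: $64,770.

$64,770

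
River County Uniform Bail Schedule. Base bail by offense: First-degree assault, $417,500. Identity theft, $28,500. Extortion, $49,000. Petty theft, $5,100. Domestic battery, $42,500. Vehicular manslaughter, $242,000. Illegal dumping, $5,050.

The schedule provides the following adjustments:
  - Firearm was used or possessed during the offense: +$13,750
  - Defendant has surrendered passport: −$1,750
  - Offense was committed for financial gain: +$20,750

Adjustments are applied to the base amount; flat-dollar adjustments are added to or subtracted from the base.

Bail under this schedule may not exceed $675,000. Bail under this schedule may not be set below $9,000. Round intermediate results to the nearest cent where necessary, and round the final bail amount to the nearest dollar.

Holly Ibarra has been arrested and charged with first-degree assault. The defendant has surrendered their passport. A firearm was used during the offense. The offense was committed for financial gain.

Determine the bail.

$450,250

Base amounts from the schedule: first-degree assault $417,500.
Single charge. Combined base = $417,500.
Firearm was used or possessed during the offense (+$13,750 flat): $417,500 + $13,750 = $431,250.
Defendant has surrendered passport (−$1,750 flat): $431,250 − $1,750 = $429,500.
Offense was committed for financial gain (+$20,750 flat): $429,500 + $20,750 = $450,250.
$450,250 is within the $675,000 maximum.
$450,250 is at or above the $9,000 minimum.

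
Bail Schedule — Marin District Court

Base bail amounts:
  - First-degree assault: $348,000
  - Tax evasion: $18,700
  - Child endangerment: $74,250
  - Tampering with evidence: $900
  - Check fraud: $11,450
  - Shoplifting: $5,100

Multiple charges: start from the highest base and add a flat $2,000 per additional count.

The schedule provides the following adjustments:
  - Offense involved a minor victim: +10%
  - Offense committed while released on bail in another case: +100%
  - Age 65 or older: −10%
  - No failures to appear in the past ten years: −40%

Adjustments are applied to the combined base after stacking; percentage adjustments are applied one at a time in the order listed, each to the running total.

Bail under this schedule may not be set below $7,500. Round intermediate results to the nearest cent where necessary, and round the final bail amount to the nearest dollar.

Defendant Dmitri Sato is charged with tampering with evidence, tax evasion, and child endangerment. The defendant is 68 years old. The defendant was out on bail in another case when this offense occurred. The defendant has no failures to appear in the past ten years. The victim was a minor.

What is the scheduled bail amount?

Base amounts from the schedule: tampering with evidence $900; tax evasion $18,700; child endangerment $74,250.
Stacking rule: highest base plus $2,000 per additional charge. Highest is child endangerment at $74,250; 2 additional charges → +$4,000. Combined base = $78,250.
Offense involved a minor victim (+10%): $78,250 × 1.1 = $86,075.
Offense committed while released on bail in another case (+100%): $86,075 × 2 = $172,150.
Age 65 or older (−10%): $172,150 × 0.9 = $154,935.
No failures to appear in the past ten years (−40%): $154,935 × 0.6 = $92,961.
$92,961 is at or above the $7,500 minimum.

$92,961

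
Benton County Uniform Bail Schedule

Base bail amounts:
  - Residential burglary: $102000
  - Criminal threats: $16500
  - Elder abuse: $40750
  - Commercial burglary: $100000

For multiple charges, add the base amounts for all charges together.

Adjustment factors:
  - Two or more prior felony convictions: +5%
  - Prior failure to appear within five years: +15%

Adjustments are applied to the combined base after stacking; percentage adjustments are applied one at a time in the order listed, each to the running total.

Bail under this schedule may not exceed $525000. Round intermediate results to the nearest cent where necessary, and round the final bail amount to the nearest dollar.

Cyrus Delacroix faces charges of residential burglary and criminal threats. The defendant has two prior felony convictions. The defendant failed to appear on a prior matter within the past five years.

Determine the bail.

Base amounts from the schedule: residential burglary $102000; criminal threats $16500.
Stacking rule: sum of all bases. $102000 + $16500 = $118500.
Two or more prior felony convictions (+5%): $118500 × 1.05 = $124425.
Prior failure to appear within five years (+15%): $124425 × 1.15 = $143088.75.
$143088.75 is within the $525000 maximum.
Rounded to the nearest dollar: $143089.

$143089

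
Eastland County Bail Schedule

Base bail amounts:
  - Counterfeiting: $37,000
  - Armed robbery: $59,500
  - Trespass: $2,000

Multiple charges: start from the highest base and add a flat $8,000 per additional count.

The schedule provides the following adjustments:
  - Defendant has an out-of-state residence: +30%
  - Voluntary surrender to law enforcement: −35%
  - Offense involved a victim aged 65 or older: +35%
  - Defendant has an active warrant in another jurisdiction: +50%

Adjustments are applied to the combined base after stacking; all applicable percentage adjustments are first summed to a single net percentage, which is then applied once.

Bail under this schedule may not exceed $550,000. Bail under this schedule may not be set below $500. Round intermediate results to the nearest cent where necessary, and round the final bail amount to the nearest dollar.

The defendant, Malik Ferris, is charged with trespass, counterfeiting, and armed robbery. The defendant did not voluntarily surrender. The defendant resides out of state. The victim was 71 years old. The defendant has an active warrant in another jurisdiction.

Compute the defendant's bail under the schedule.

Base amounts from the schedule: trespass $2,000; counterfeiting $37,000; armed robbery $59,500.
Stacking rule: highest base plus $8,000 per additional charge. Highest is armed robbery at $59,500; 2 additional charges → +$16,000. Combined base = $75,500.
Net percentage adjustment: +30% +35% +50% = +115%. $75,500 × 2.15 = $162,325.
$162,325 is within the $550,000 maximum.
$162,325 is at or above the $500 minimum.

$162,325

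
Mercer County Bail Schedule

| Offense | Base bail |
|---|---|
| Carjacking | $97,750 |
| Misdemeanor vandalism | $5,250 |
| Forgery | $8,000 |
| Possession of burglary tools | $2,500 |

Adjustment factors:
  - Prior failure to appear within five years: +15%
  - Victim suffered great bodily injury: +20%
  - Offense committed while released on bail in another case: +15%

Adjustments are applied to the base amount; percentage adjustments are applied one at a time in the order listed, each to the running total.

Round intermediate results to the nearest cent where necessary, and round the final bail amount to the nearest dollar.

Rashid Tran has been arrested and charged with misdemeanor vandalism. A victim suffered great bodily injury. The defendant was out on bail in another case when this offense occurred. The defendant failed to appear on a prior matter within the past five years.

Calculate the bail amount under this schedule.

Base amounts from the schedule: misdemeanor vandalism $5,250.
Single charge. Combined base = $5,250.
Prior failure to appear within five years (+15%): $5,250 × 1.15 = $6,037.50.
Victim suffered great bodily injury (+20%): $6,037.50 × 1.2 = $7,245.
Offense committed while released on bail in another case (+15%): $7,245 × 1.15 = $8,331.75.
Rounded to the nearest dollar: $8,332.

$8,332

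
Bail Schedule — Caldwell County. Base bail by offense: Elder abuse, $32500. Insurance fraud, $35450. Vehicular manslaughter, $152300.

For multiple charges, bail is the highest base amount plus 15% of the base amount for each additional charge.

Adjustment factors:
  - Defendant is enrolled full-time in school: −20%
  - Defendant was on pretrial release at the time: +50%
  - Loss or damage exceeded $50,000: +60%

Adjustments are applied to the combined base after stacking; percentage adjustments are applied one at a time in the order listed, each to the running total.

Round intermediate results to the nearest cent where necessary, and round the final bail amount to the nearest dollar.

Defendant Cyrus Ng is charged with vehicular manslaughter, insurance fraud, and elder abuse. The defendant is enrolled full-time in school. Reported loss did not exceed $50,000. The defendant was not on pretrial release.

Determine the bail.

Base amounts from the schedule: vehicular manslaughter $152300; insurance fraud $35450; elder abuse $32500.
Stacking rule: highest base plus 15% of each additional charge. Highest is vehicular manslaughter at $152300. Additional: $35450 × 15% = $5317.50; $32500 × 15% = $4875. Combined base = $152300 + $10192.50 = $162492.50.
Defendant is enrolled full-time in school (−20%): $162492.50 × 0.8 = $129994.

$129994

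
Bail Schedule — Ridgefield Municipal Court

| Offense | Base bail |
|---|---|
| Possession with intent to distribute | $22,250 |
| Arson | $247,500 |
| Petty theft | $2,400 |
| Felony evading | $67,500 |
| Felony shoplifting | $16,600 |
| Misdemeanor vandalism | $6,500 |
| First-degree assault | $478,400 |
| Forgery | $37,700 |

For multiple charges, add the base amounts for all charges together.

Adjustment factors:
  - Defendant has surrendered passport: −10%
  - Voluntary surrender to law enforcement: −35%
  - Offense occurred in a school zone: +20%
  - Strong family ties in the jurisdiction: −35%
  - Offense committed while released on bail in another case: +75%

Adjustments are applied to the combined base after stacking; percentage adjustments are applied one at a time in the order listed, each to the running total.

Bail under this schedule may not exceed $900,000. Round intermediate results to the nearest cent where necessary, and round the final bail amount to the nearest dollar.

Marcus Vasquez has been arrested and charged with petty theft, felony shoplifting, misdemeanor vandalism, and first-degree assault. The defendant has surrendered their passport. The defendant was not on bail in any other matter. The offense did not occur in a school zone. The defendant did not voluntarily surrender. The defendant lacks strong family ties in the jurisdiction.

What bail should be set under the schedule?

$453,510

Base amounts from the schedule: petty theft $2,400; felony shoplifting $16,600; misdemeanor vandalism $6,500; first-degree assault $478,400.
Stacking rule: sum of all bases. $2,400 + $16,600 + $6,500 + $478,400 = $503,900.
Defendant has surrendered passport (−10%): $503,900 × 0.9 = $453,510.
$453,510 is within the $900,000 maximum.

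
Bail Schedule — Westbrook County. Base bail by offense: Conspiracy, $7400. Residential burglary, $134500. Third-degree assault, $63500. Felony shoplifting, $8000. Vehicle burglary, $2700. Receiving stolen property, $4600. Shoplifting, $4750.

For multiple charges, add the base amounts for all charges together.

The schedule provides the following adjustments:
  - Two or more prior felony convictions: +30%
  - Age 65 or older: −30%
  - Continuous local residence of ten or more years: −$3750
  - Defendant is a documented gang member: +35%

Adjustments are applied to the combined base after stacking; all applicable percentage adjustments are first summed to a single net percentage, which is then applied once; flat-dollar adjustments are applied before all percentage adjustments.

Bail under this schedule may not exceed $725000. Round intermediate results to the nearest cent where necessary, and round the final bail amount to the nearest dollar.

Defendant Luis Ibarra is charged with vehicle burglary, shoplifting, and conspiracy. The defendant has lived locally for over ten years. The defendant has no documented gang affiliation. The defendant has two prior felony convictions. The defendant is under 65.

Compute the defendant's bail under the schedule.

$14430

Base amounts from the schedule: vehicle burglary $2700; shoplifting $4750; conspiracy $7400.
Stacking rule: sum of all bases. $2700 + $4750 + $7400 = $14850.
Continuous local residence of ten or more years (−$3750 flat): $14850 − $3750 = $11100.
Two or more prior felony convictions (+30%): $11100 × 1.3 = $14430.
$14430 is within the $725000 maximum.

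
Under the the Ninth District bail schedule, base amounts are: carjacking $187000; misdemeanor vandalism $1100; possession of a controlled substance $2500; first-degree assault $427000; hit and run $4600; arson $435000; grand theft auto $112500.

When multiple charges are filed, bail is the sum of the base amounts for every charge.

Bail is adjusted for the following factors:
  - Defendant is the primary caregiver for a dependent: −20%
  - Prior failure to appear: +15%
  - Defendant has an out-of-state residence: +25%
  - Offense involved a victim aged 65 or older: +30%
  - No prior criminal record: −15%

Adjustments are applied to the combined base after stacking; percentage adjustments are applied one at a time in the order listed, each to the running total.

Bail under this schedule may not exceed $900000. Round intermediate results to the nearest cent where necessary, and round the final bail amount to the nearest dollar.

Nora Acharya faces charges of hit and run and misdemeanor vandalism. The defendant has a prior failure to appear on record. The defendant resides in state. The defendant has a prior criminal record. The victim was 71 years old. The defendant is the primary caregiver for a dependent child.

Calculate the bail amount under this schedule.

$6817

Base amounts from the schedule: hit and run $4600; misdemeanor vandalism $1100.
Stacking rule: sum of all bases. $4600 + $1100 = $5700.
Defendant is the primary caregiver for a dependent (−20%): $5700 × 0.8 = $4560.
Prior failure to appear (+15%): $4560 × 1.15 = $5244.
Offense involved a victim aged 65 or older (+30%): $5244 × 1.3 = $6817.20.
$6817.20 is within the $900000 maximum.
Rounded to the nearest dollar: $6817.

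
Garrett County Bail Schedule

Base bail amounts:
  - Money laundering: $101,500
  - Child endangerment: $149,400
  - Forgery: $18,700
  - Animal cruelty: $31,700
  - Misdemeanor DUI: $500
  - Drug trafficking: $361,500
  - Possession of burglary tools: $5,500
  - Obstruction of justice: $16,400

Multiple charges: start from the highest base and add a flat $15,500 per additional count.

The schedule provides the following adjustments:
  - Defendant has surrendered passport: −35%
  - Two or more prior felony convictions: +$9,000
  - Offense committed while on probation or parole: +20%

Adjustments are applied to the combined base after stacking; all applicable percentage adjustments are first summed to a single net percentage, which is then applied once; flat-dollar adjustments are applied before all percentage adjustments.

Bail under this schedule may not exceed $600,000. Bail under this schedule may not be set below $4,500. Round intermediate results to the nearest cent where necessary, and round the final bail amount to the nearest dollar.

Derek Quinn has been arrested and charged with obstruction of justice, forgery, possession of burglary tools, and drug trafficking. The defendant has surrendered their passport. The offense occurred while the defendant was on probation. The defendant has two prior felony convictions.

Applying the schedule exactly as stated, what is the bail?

Base amounts from the schedule: obstruction of justice $16,400; forgery $18,700; possession of burglary tools $5,500; drug trafficking $361,500.
Stacking rule: highest base plus $15,500 per additional charge. Highest is drug trafficking at $361,500; 3 additional charges → +$46,500. Combined base = $408,000.
Two or more prior felony convictions (+$9,000 flat): $408,000 + $9,000 = $417,000.
Net percentage adjustment: −35% +20% = −15%. $417,000 × 0.85 = $354,450.
$354,450 is within the $600,000 maximum.
$354,450 is at or above the $4,500 minimum.

$354,450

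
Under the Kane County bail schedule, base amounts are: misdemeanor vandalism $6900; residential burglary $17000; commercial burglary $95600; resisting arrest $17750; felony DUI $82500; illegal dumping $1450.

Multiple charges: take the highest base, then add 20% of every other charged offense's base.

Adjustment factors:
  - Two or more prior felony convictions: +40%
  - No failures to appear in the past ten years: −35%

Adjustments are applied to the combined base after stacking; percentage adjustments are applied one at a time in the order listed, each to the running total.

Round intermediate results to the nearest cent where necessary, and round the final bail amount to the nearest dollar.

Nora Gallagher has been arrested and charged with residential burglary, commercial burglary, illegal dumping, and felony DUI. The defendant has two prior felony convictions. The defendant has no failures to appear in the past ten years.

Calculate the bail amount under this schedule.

$105369

Base amounts from the schedule: residential burglary $17000; commercial burglary $95600; illegal dumping $1450; felony DUI $82500.
Stacking rule: highest base plus 20% of each additional charge. Highest is commercial burglary at $95600. Additional: $17000 × 20% = $3400; $1450 × 20% = $290; $82500 × 20% = $16500. Combined base = $95600 + $20190 = $115790.
Two or more prior felony convictions (+40%): $115790 × 1.4 = $162106.
No failures to appear in the past ten years (−35%): $162106 × 0.65 = $105368.90.
Rounded to the nearest dollar: $105369.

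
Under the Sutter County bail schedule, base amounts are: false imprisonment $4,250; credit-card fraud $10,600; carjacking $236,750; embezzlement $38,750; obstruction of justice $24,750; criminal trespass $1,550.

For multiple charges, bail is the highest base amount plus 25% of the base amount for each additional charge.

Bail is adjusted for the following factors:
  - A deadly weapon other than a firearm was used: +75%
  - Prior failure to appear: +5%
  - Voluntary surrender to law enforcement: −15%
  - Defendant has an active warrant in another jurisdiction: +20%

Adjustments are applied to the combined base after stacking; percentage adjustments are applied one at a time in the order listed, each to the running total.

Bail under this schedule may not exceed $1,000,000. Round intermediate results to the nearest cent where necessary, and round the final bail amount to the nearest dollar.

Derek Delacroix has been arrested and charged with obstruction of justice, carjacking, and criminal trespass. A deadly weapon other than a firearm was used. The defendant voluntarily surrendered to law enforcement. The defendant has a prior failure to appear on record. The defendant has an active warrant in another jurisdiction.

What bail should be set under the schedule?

$456,052

Base amounts from the schedule: obstruction of justice $24,750; carjacking $236,750; criminal trespass $1,550.
Stacking rule: highest base plus 25% of each additional charge. Highest is carjacking at $236,750. Additional: $24,750 × 25% = $6,187.50; $1,550 × 25% = $387.50. Combined base = $236,750 + $6,575 = $243,325.
A deadly weapon other than a firearm was used (+75%): $243,325 × 1.75 = $425,818.75.
Prior failure to appear (+5%): $425,818.75 × 1.05 = $447,109.69.
Voluntary surrender to law enforcement (−15%): $447,109.69 × 0.85 = $380,043.24.
Defendant has an active warrant in another jurisdiction (+20%): $380,043.24 × 1.2 = $456,051.89.
$456,051.89 is within the $1,000,000 maximum.
Rounded to the nearest dollar: $456,052.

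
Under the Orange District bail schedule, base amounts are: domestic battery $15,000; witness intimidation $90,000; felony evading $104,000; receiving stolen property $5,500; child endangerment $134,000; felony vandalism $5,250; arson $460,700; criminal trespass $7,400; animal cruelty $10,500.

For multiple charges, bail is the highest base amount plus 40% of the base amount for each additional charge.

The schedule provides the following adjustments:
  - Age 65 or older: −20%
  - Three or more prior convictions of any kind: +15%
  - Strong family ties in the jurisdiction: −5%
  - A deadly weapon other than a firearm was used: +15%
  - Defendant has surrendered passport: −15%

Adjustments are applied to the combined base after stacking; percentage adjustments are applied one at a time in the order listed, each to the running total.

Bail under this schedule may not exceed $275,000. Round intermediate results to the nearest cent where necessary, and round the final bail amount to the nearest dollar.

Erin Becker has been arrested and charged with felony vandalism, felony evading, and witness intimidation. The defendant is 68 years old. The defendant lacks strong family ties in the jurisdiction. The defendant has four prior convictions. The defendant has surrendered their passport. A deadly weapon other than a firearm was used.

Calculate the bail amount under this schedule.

Base amounts from the schedule: felony vandalism $5,250; felony evading $104,000; witness intimidation $90,000.
Stacking rule: highest base plus 40% of each additional charge. Highest is felony evading at $104,000. Additional: $5,250 × 40% = $2,100; $90,000 × 40% = $36,000. Combined base = $104,000 + $38,100 = $142,100.
Age 65 or older (−20%): $142,100 × 0.8 = $113,680.
Three or more prior convictions of any kind (+15%): $113,680 × 1.15 = $130,732.
A deadly weapon other than a firearm was used (+15%): $130,732 × 1.15 = $150,341.80.
Defendant has surrendered passport (−15%): $150,341.80 × 0.85 = $127,790.53.
$127,790.53 is within the $275,000 maximum.
Rounded to the nearest dollar: $127,791.

$127,791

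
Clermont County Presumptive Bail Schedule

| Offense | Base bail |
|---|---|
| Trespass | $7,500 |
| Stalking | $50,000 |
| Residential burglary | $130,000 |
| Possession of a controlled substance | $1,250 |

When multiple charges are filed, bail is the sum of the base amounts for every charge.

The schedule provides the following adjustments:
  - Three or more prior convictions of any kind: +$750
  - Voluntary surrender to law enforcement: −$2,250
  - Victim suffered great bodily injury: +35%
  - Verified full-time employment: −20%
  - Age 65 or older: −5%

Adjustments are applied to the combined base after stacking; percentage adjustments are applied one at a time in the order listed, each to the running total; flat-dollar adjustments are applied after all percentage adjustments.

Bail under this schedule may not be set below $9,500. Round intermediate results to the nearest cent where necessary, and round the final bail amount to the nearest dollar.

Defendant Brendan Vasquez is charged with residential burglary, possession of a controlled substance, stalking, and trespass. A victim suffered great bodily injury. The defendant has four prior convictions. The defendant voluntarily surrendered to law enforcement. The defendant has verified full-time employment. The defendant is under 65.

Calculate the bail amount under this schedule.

Base amounts from the schedule: residential burglary $130,000; possession of a controlled substance $1,250; stalking $50,000; trespass $7,500.
Stacking rule: sum of all bases. $130,000 + $1,250 + $50,000 + $7,500 = $188,750.
Victim suffered great bodily injury (+35%): $188,750 × 1.35 = $254,812.50.
Verified full-time employment (−20%): $254,812.50 × 0.8 = $203,850.
Three or more prior convictions of any kind (+$750 flat): $203,850 + $750 = $204,600.
Voluntary surrender to law enforcement (−$2,250 flat): $204,600 − $2,250 = $202,350.
$202,350 is at or above the $9,500 minimum.

$202,350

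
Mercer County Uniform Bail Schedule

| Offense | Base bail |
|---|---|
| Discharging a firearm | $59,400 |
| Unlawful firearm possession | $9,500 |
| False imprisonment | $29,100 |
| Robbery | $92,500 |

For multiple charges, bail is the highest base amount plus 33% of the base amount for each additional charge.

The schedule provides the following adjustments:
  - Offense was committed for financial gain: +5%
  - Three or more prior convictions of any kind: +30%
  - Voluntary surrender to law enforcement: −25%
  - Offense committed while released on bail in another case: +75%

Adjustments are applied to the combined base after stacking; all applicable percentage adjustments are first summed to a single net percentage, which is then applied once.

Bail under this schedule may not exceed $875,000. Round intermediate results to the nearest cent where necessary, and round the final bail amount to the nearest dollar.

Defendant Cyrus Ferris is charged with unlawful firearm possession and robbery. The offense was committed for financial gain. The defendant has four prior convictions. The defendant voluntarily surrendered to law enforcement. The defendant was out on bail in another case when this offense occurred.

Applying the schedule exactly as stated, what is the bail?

Base amounts from the schedule: unlawful firearm possession $9,500; robbery $92,500.
Stacking rule: highest base plus 33% of each additional charge. Highest is robbery at $92,500. Additional: $9,500 × 33% = $3,135. Combined base = $92,500 + $3,135 = $95,635.
Net percentage adjustment: +5% +30% −25% +75% = +85%. $95,635 × 1.85 = $176,924.75.
$176,924.75 is within the $875,000 maximum.
Rounded to the nearest dollar: $176,925.

$176,925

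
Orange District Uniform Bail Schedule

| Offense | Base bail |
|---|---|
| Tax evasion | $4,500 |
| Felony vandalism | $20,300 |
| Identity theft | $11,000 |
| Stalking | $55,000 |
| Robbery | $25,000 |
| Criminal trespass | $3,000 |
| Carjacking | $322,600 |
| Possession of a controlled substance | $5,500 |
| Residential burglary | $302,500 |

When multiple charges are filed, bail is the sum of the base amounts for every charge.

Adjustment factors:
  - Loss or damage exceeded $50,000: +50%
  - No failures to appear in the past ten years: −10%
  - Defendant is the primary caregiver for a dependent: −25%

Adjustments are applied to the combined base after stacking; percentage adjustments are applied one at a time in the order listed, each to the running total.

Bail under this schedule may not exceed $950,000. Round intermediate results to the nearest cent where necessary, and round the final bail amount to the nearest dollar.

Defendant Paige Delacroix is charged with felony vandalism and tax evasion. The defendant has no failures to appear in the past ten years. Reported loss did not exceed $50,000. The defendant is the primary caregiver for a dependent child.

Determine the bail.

Base amounts from the schedule: felony vandalism $20,300; tax evasion $4,500.
Stacking rule: sum of all bases. $20,300 + $4,500 = $24,800.
No failures to appear in the past ten years (−10%): $24,800 × 0.9 = $22,320.
Defendant is the primary caregiver for a dependent (−25%): $22,320 × 0.75 = $16,740.
$16,740 is within the $950,000 maximum.

$16,740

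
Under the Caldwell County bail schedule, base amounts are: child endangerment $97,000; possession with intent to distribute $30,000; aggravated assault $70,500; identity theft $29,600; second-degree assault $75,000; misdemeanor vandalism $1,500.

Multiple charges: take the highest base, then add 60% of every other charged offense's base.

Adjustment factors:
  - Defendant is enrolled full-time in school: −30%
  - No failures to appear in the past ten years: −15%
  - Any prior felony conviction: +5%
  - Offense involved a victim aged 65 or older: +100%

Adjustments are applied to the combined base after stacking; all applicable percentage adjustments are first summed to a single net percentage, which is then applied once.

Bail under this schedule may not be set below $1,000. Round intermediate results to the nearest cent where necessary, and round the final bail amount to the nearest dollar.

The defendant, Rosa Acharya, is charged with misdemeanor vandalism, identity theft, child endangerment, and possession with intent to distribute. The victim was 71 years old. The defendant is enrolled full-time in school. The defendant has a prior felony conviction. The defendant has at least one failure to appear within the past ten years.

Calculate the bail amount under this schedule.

$233,905

Base amounts from the schedule: misdemeanor vandalism $1,500; identity theft $29,600; child endangerment $97,000; possession with intent to distribute $30,000.
Stacking rule: highest base plus 60% of each additional charge. Highest is child endangerment at $97,000. Additional: $1,500 × 60% = $900; $29,600 × 60% = $17,760; $30,000 × 60% = $18,000. Combined base = $97,000 + $36,660 = $133,660.
Net percentage adjustment: −30% +5% +100% = +75%. $133,660 × 1.75 = $233,905.
$233,905 is at or above the $1,000 minimum.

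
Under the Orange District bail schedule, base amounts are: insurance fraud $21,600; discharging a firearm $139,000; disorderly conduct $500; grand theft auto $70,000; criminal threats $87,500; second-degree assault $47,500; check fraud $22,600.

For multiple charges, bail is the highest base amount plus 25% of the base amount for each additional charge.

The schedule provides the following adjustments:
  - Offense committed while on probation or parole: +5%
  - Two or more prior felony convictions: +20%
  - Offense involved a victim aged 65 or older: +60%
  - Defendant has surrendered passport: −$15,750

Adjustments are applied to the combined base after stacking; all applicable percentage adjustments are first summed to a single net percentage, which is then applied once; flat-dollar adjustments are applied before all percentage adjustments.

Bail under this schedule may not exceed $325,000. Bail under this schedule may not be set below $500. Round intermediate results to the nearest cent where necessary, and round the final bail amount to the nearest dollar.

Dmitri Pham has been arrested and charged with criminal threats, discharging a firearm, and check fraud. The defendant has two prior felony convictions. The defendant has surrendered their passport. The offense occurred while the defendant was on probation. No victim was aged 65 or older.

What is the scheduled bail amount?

$188,469

Base amounts from the schedule: criminal threats $87,500; discharging a firearm $139,000; check fraud $22,600.
Stacking rule: highest base plus 25% of each additional charge. Highest is discharging a firearm at $139,000. Additional: $87,500 × 25% = $21,875; $22,600 × 25% = $5,650. Combined base = $139,000 + $27,525 = $166,525.
Defendant has surrendered passport (−$15,750 flat): $166,525 − $15,750 = $150,775.
Net percentage adjustment: +5% +20% = +25%. $150,775 × 1.25 = $188,468.75.
$188,468.75 is within the $325,000 maximum.
$188,468.75 is at or above the $500 minimum.
Rounded to the nearest dollar: $188,469.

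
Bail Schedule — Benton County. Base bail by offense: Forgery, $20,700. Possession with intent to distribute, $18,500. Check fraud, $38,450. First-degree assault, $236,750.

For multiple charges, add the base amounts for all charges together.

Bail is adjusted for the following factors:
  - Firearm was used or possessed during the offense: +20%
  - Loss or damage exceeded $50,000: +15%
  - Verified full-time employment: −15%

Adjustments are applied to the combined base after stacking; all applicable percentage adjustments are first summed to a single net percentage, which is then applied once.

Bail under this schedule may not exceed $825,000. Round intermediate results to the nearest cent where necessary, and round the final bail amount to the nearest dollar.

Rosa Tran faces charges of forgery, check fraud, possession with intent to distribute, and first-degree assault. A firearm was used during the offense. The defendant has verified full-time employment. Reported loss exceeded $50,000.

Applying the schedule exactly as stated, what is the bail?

Base amounts from the schedule: forgery $20,700; check fraud $38,450; possession with intent to distribute $18,500; first-degree assault $236,750.
Stacking rule: sum of all bases. $20,700 + $38,450 + $18,500 + $236,750 = $314,400.
Net percentage adjustment: +20% +15% −15% = +20%. $314,400 × 1.2 = $377,280.
$377,280 is within the $825,000 maximum.

$377,280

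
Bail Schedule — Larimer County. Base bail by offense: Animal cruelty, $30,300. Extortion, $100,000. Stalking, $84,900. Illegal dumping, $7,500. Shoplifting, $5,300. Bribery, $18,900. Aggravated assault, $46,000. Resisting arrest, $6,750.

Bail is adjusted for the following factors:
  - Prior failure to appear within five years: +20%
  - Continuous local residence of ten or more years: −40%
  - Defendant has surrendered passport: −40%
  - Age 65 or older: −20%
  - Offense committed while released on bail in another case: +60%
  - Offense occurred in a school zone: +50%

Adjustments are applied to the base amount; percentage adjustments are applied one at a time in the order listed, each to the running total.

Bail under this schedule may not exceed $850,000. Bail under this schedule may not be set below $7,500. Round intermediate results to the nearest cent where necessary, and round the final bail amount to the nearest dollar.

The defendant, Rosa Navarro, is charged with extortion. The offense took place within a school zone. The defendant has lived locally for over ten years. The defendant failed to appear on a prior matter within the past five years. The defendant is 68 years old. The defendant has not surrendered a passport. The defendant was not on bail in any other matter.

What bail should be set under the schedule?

Base amounts from the schedule: extortion $100,000.
Single charge. Combined base = $100,000.
Prior failure to appear within five years (+20%): $100,000 × 1.2 = $120,000.
Continuous local residence of ten or more years (−40%): $120,000 × 0.6 = $72,000.
Age 65 or older (−20%): $72,000 × 0.8 = $57,600.
Offense occurred in a school zone (+50%): $57,600 × 1.5 = $86,400.
$86,400 is within the $850,000 maximum.
$86,400 is at or above the $7,500 minimum.

$86,400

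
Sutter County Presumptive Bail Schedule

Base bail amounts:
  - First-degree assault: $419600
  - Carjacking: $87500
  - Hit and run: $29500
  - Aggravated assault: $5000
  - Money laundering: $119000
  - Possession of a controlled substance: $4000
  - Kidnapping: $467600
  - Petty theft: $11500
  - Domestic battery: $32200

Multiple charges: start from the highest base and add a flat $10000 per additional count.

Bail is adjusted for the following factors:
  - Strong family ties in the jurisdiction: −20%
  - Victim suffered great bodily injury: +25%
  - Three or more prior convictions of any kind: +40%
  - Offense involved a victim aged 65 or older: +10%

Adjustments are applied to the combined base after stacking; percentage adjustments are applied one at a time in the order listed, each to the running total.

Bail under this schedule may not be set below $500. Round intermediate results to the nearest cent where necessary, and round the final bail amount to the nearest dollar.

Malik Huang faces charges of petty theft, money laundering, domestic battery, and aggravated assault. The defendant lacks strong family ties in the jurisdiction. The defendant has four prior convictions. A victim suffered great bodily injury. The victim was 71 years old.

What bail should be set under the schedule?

Base amounts from the schedule: petty theft $11500; money laundering $119000; domestic battery $32200; aggravated assault $5000.
Stacking rule: highest base plus $10000 per additional charge. Highest is money laundering at $119000; 3 additional charges → +$30000. Combined base = $149000.
Victim suffered great bodily injury (+25%): $149000 × 1.25 = $186250.
Three or more prior convictions of any kind (+40%): $186250 × 1.4 = $260750.
Offense involved a victim aged 65 or older (+10%): $260750 × 1.1 = $286825.
$286825 is at or above the $500 minimum.

$286825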